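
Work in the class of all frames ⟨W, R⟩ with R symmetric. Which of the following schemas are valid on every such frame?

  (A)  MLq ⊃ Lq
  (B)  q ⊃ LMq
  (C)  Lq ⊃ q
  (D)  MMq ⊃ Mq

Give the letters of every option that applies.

B

(A) MLq ⊃ Lq is the dual of axiom 5, which corresponds to the euclidean property. Such an R need not be euclidean — not valid.
(B) q ⊃ LMq (axiom B) characterises the symmetric frames. Every such R is symmetric — valid.
(C) Lq ⊃ q is axiom T; it is valid on a frame exactly when R is reflexive. Such an R need not be reflexive, so not valid.
(D) MMq ⊃ Mq is the dual of axiom 4; it is valid on a frame exactly when R is transitive. Such an R need not be transitive, so not valid.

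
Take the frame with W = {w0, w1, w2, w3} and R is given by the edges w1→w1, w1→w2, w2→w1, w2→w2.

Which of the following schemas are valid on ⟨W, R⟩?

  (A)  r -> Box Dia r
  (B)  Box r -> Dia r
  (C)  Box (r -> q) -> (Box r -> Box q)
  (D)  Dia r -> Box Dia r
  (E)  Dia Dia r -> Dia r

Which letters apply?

R is symmetric: every R-edge is matched by its reverse.
R is transitive: R is closed under composition.
R is euclidean: any two R-successors of the same world are R-related.
R is not serial: w0 has no R-successor.
(A) axiom B: valid iff R is symmetric. R is symmetric — valid.
(B) Box r -> Dia r is axiom D; it is valid on a frame exactly when R is serial. R is not serial, so not valid.
(C) Box (r -> q) -> (Box r -> Box q) is axiom K, valid on every Kripke frame — valid.
(D) axiom 5: valid iff R is euclidean. R is euclidean — valid.
(E) Dia Dia r -> Dia r is the dual of axiom 4, which corresponds to transitivity. R is transitive — valid.

A, C, D, E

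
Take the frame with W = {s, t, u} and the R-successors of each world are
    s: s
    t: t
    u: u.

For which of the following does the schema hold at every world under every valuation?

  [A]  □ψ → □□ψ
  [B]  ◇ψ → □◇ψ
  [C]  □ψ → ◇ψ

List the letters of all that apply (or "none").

R is transitive: R is closed under composition.
R is euclidean: any two R-successors of the same world are R-related.
R is serial: every world has an R-successor.
(A) □ψ → □□ψ is axiom 4; it is valid on a frame exactly when R is transitive. R is transitive, so valid.
(B) ◇ψ → □◇ψ (axiom 5) characterises the euclidean frames. R is euclidean — valid.
(C) axiom D: valid iff R is serial. R is serial — valid.

A, B, C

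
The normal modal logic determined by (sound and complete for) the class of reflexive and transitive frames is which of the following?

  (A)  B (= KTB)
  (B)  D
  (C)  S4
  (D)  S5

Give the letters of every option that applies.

(A) B (= KTB) is determined by the class of reflexive and symmetric frames.
(B) D is determined by the class of serial frames.
(C) S4 is determined by exactly this class.
(D) S5 is determined by the class of reflexive, symmetric, and transitive frames.

C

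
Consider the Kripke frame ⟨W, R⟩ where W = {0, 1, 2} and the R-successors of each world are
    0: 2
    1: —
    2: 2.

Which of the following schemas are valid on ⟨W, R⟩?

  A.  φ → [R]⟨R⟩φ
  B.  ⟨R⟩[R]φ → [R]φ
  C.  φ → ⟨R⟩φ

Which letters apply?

R is not reflexive: not 0 R 0.
R is not symmetric: 0 R 2 but not 2 R 0.
R is euclidean: any two R-successors of the same world are R-related.
(A) φ → [R]⟨R⟩φ is axiom B; it is valid on a frame exactly when R is symmetric. R is not symmetric, so not valid.
(B) ⟨R⟩[R]φ → [R]φ (the dual of axiom 5) characterises the euclidean frames. R is euclidean — valid.
(C) φ → ⟨R⟩φ is the dual of axiom T; it is valid on a frame exactly when R is reflexive. R is not reflexive, so not valid.

B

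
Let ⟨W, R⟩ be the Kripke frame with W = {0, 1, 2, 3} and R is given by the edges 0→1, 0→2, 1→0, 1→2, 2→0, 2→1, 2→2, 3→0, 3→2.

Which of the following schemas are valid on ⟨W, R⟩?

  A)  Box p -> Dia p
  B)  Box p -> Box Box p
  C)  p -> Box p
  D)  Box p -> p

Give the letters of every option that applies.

A

R is not reflexive: not 0 R 0.
R is not transitive: 0 R 1 and 1 R 0 but not 0 R 0.
R is serial: every world has an R-successor.
R is not a subset of the identity: 0 R 1 with 0 ≠ 1.
(A) Box p -> Dia p is axiom D; it is valid on a frame exactly when R is serial. R is serial, so valid.
(B) Box p -> Box Box p is axiom 4; it is valid on a frame exactly when R is transitive. R is not transitive, so not valid.
(C) p -> Box p is equivalent to ◇p→p; it holds exactly when R ⊆ identity. Here R ⊄ identity — not valid.
(D) Box p -> p is axiom T, which corresponds to reflexivity. R is not reflexive — not valid.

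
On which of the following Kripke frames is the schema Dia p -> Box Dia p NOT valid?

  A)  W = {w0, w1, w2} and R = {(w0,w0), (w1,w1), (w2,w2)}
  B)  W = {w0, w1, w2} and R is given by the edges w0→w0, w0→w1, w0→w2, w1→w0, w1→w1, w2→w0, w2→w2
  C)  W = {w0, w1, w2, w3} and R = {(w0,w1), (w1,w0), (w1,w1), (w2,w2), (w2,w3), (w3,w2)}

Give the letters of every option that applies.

B, C

The schema Dia p -> Box Dia p is axiom 5; it is valid on a frame iff R is euclidean.
(A) R is euclidean (any two R-successors of the same world are R-related), so the schema is valid here.
(B) R is not euclidean (w0 R w1 and w0 R w2 but not w1 R w2), so the schema fails here.
(C) R is not euclidean (w1 R w0 and w1 R w0 but not w0 R w0), so the schema fails here.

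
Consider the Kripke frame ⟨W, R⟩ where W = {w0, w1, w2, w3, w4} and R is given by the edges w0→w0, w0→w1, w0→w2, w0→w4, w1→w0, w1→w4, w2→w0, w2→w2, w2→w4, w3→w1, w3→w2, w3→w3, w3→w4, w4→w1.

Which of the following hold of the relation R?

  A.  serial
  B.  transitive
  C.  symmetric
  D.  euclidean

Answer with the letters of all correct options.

A

(A) serial: every world has an R-successor.
(B) not transitive: w1 R w0 and w0 R w1 but not w1 R w1.
(C) not symmetric: w0 R w4 but not w4 R w0.
(D) not euclidean: w0 R w1 and w0 R w2 but not w1 R w2.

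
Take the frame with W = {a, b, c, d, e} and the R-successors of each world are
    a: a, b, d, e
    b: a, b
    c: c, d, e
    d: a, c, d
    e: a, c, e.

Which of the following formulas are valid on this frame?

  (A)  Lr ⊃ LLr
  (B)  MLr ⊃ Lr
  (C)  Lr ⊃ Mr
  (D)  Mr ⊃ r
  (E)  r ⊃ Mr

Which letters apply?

C, E

R is reflexive: each world relates to itself.
R is not transitive: a R d and d R c but not a R c.
R is not euclidean: a R b and a R d but not b R d.
R is serial: every world has an R-successor.
R is not a subset of the identity: a R b with a ≠ b.
(A) axiom 4: valid iff R is transitive. R is not transitive — not valid.
(B) MLr ⊃ Lr is the dual of axiom 5; it is valid on a frame exactly when R is euclidean. R is not euclidean, so not valid.
(C) axiom D: valid iff R is serial. R is serial — valid.
(D) Mr ⊃ r is valid only on frames where every R-edge is a self-loop. Here R ⊄ identity — not valid.
(E) r ⊃ Mr is the dual of axiom T; it is valid on a frame exactly when R is reflexive. R is reflexive, so valid.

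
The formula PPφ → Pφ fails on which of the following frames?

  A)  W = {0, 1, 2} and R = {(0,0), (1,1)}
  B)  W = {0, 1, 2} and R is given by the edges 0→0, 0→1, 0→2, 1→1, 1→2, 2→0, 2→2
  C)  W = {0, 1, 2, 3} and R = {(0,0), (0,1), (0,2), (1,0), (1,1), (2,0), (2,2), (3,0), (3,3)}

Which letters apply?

The schema PPφ → Pφ is the dual of axiom 4; it is valid on a frame iff R is transitive.
(A) R is transitive (R is closed under composition), so the schema is valid here.
(B) R is not transitive (1 R 2 and 2 R 0 but not 1 R 0), so the schema fails here.
(C) R is not transitive (1 R 0 and 0 R 2 but not 1 R 2), so the schema fails here.

B, C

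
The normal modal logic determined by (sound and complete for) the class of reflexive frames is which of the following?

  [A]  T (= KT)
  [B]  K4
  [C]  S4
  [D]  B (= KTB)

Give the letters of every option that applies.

A

(A) T (= KT) is determined by exactly this class.
(B) K4 is determined by the class of transitive frames.
(C) S4 is determined by the class of reflexive and transitive frames.
(D) B (= KTB) is determined by the class of reflexive and symmetric frames.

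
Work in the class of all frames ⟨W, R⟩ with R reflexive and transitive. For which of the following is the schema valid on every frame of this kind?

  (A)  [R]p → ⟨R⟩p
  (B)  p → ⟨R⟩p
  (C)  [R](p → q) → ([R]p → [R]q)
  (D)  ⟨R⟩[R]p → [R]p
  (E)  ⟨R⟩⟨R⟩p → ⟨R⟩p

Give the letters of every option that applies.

Reflexive relations are serial.
(A) [R]p → ⟨R⟩p is axiom D, which corresponds to seriality. Every such R is serial — valid.
(B) p → ⟨R⟩p (the dual of axiom T) characterises the reflexive frames. Every such R is reflexive — valid.
(C) [R](p → q) → ([R]p → [R]q) is axiom K, valid on every Kripke frame — valid.
(D) ⟨R⟩[R]p → [R]p is the dual of axiom 5; it is valid on a frame exactly when R is euclidean. Such an R need not be euclidean, so not valid.
(E) the dual of axiom 4: valid iff R is transitive. Every such R is transitive — valid.

A, B, C, E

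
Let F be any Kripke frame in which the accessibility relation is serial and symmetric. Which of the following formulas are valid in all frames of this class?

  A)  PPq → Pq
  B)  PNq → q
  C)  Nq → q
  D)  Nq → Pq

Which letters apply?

B, D

(A) PPq → Pq is the dual of axiom 4; it is valid on a frame exactly when R is transitive. Such an R need not be transitive, so not valid.
(B) the dual of axiom B: valid iff R is symmetric. Every such R is symmetric — valid.
(C) Nq → q is axiom T, which corresponds to reflexivity. Such an R need not be reflexive — not valid.
(D) axiom D: valid iff R is serial. Every such R is serial — valid.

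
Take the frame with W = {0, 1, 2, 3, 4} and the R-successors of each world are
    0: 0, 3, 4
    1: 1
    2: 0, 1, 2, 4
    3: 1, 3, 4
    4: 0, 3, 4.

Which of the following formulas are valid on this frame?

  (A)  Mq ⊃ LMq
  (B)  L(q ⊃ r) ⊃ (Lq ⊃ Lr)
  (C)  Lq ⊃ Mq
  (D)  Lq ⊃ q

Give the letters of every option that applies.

B, C, D

R is reflexive: each world relates to itself.
R is not euclidean: 0 R 3 and 0 R 0 but not 3 R 0.
R is serial: every world has an R-successor.
(A) axiom 5: valid iff R is euclidean. R is not euclidean — not valid.
(B) this is just K, valid on every normal frame.
(C) Lq ⊃ Mq is axiom D; it is valid on a frame exactly when R is serial. R is serial, so valid.
(D) axiom T: valid iff R is reflexive. R is reflexive — valid.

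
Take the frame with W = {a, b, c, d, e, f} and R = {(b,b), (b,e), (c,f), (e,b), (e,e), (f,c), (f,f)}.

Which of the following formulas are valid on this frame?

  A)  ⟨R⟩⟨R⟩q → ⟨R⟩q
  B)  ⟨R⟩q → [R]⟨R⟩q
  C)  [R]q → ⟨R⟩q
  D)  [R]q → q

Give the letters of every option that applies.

none

R is not reflexive: not a R a.
R is not transitive: c R f and f R c but not c R c.
R is not euclidean: f R c and f R c but not c R c.
R is not serial: a has no R-successor.
(A) ⟨R⟩⟨R⟩q → ⟨R⟩q (the dual of axiom 4) characterises the transitive frames. R is not transitive — not valid.
(B) ⟨R⟩q → [R]⟨R⟩q is axiom 5; it is valid on a frame exactly when R is euclidean. R is not euclidean, so not valid.
(C) [R]q → ⟨R⟩q is axiom D, which corresponds to seriality. R is not serial — not valid.
(D) [R]q → q is axiom T, which corresponds to reflexivity. R is not reflexive — not valid.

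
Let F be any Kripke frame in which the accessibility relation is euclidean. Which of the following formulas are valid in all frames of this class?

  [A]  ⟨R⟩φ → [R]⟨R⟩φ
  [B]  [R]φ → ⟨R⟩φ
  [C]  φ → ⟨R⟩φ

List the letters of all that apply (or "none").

A

(A) axiom 5: valid iff R is euclidean. Every such R is euclidean — valid.
(B) [R]φ → ⟨R⟩φ is axiom D; it is valid on a frame exactly when R is serial. Such an R need not be serial, so not valid.
(C) φ → ⟨R⟩φ is the dual of axiom T; it is valid on a frame exactly when R is reflexive. Such an R need not be reflexive, so not valid.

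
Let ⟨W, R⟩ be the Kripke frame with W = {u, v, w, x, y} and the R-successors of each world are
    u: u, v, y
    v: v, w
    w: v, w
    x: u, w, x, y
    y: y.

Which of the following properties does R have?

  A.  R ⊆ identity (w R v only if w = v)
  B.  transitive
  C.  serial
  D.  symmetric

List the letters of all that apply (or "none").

(A) not ⊆ identity: u R v with u ≠ v.
(B) not transitive: u R v and v R w but not u R w.
(C) serial: every world has an R-successor.
(D) not symmetric: u R v but not v R u.

C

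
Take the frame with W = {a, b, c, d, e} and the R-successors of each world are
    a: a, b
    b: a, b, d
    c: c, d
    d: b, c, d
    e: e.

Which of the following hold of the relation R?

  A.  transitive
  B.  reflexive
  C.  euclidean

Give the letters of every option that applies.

(A) not transitive: a R b and b R d but not a R d.
(B) reflexive: each world relates to itself.
(C) not euclidean: b R a and b R d but not a R d.

B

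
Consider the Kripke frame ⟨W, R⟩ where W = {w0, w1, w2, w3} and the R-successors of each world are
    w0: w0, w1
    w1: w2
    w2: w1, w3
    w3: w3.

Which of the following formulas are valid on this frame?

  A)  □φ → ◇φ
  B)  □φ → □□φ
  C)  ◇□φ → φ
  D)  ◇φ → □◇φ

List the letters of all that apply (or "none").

R is not symmetric: w0 R w1 but not w1 R w0.
R is not transitive: w0 R w1 and w1 R w2 but not w0 R w2.
R is not euclidean: w0 R w1 and w0 R w0 but not w1 R w0.
R is serial: every world has an R-successor.
(A) □φ → ◇φ is axiom D, which corresponds to seriality. R is serial — valid.
(B) axiom 4: valid iff R is transitive. R is not transitive — not valid.
(C) the dual of axiom B: valid iff R is symmetric. R is not symmetric — not valid.
(D) axiom 5: valid iff R is euclidean. R is not euclidean — not valid.

A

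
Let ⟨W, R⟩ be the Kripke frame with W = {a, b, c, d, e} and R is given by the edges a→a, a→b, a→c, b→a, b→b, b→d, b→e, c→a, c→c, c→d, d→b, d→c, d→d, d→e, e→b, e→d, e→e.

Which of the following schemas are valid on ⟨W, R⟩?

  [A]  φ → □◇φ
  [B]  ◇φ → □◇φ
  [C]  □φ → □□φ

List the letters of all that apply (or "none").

R is symmetric: every R-edge is matched by its reverse.
R is not transitive: a R b and b R d but not a R d.
R is not euclidean: a R b and a R c but not b R c.
(A) φ → □◇φ (axiom B) characterises the symmetric frames. R is symmetric — valid.
(B) ◇φ → □◇φ (axiom 5) characterises the euclidean frames. R is not euclidean — not valid.
(C) □φ → □□φ is axiom 4, which corresponds to transitivity. R is not transitive — not valid.

A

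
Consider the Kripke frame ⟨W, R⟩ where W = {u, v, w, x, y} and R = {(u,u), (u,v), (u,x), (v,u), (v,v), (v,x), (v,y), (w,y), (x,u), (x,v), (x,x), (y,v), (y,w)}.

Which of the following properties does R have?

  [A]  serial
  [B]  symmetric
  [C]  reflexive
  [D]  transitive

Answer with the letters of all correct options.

A, B

(A) serial: every world has an R-successor.
(B) symmetric: every R-edge is matched by its reverse.
(C) not reflexive: not w R w.
(D) not transitive: u R v and v R y but not u R y.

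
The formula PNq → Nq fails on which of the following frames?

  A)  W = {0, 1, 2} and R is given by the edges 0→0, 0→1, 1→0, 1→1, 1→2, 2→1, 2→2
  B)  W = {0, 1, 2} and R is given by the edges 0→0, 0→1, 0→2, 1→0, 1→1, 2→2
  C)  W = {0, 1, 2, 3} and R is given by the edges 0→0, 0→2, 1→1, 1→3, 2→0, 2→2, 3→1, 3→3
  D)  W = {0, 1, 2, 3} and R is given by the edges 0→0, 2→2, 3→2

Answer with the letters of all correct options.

A, B

The schema PNq → Nq is the dual of axiom 5; it is valid on a frame iff R is euclidean.
(A) R is not euclidean (1 R 0 and 1 R 2 but not 0 R 2), so the schema fails here.
(B) R is not euclidean (0 R 1 and 0 R 2 but not 1 R 2), so the schema fails here.
(C) R is euclidean (any two R-successors of the same world are R-related), so the schema is valid here.
(D) R is euclidean (any two R-successors of the same world are R-related), so the schema is valid here.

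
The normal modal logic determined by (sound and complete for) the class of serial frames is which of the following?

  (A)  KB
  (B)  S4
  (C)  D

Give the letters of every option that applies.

(A) KB is determined by the class of symmetric frames.
(B) S4 is determined by the class of reflexive and transitive frames.
(C) D is determined by exactly this class.

C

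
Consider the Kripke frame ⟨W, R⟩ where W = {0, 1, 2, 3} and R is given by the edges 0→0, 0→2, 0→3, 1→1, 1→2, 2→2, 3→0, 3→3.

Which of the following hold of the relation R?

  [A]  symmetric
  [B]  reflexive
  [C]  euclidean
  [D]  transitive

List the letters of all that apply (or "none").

(A) not symmetric: 0 R 2 but not 2 R 0.
(B) reflexive: each world relates to itself.
(C) not euclidean: 0 R 2 and 0 R 0 but not 2 R 0.
(D) not transitive: 3 R 0 and 0 R 2 but not 3 R 2.

B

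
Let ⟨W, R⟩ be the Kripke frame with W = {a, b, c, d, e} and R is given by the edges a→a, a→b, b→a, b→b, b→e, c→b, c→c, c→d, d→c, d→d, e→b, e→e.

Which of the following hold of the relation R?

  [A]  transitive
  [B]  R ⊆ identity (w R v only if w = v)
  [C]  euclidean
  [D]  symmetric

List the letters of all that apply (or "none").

(A) not transitive: a R b and b R e but not a R e.
(B) not ⊆ identity: a R b with a ≠ b.
(C) not euclidean: b R a and b R e but not a R e.
(D) not symmetric: c R b but not b R c.

none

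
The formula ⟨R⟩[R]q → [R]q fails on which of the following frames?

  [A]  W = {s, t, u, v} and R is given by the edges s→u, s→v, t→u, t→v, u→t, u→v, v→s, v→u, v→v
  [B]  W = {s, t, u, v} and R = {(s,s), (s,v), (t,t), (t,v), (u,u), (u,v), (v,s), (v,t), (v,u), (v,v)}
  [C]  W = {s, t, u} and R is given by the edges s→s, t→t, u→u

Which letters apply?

A, B

The schema ⟨R⟩[R]q → [R]q is the dual of axiom 5; it is valid on a frame iff R is euclidean.
(A) R is not euclidean (u R v and u R t but not v R t), so the schema fails here.
(B) R is not euclidean (v R s and v R t but not s R t), so the schema fails here.
(C) R is euclidean (any two R-successors of the same world are R-related), so the schema is valid here.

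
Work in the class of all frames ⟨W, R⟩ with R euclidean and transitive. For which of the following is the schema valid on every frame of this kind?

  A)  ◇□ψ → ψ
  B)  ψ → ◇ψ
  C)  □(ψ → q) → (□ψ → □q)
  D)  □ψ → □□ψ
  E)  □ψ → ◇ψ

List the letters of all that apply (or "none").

C, D

(A) ◇□ψ → ψ (the dual of axiom B) characterises the symmetric frames. Such an R need not be symmetric — not valid.
(B) ψ → ◇ψ is the dual of axiom T; it is valid on a frame exactly when R is reflexive. Such an R need not be reflexive, so not valid.
(C) this is just K, valid on every normal frame.
(D) □ψ → □□ψ is axiom 4; it is valid on a frame exactly when R is transitive. Every such R is transitive, so valid.
(E) axiom D: valid iff R is serial. Such an R need not be serial — not valid.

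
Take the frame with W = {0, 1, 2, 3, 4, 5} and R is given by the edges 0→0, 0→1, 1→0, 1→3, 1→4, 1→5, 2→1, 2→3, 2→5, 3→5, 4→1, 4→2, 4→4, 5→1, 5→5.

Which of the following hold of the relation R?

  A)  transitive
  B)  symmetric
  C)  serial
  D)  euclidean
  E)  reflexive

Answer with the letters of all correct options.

(A) not transitive: 0 R 1 and 1 R 3 but not 0 R 3.
(B) not symmetric: 1 R 3 but not 3 R 1.
(C) serial: every world has an R-successor.
(D) not euclidean: 1 R 0 and 1 R 3 but not 0 R 3.
(E) not reflexive: not 1 R 1.

C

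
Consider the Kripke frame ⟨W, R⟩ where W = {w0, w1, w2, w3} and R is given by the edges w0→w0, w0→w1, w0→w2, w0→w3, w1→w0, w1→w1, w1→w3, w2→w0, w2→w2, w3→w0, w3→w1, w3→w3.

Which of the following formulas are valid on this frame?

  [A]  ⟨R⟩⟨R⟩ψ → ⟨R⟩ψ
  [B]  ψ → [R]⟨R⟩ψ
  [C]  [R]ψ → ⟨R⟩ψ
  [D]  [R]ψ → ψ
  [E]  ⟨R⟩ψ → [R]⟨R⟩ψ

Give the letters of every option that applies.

B, C, D

R is reflexive: each world relates to itself.
R is symmetric: every R-edge is matched by its reverse.
R is not transitive: w1 R w0 and w0 R w2 but not w1 R w2.
R is not euclidean: w0 R w1 and w0 R w2 but not w1 R w2.
R is serial: every world has an R-successor.
(A) ⟨R⟩⟨R⟩ψ → ⟨R⟩ψ (the dual of axiom 4) characterises the transitive frames. R is not transitive — not valid.
(B) ψ → [R]⟨R⟩ψ (axiom B) characterises the symmetric frames. R is symmetric — valid.
(C) axiom D: valid iff R is serial. R is serial — valid.
(D) [R]ψ → ψ is axiom T, which corresponds to reflexivity. R is reflexive — valid.
(E) ⟨R⟩ψ → [R]⟨R⟩ψ is axiom 5; it is valid on a frame exactly when R is euclidean. R is not euclidean, so not valid.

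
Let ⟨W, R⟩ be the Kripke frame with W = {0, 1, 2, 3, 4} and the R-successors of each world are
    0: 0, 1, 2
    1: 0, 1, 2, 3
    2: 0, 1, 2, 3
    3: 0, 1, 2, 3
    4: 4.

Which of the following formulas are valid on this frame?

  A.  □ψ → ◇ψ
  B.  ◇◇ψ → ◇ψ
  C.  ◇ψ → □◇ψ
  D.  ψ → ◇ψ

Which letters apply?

A, D

R is reflexive: each world relates to itself.
R is not transitive: 0 R 1 and 1 R 3 but not 0 R 3.
R is not euclidean: 1 R 0 and 1 R 3 but not 0 R 3.
R is serial: every world has an R-successor.
(A) axiom D: valid iff R is serial. R is serial — valid.
(B) ◇◇ψ → ◇ψ (the dual of axiom 4) characterises the transitive frames. R is not transitive — not valid.
(C) axiom 5: valid iff R is euclidean. R is not euclidean — not valid.
(D) ψ → ◇ψ (the dual of axiom T) characterises the reflexive frames. R is reflexive — valid.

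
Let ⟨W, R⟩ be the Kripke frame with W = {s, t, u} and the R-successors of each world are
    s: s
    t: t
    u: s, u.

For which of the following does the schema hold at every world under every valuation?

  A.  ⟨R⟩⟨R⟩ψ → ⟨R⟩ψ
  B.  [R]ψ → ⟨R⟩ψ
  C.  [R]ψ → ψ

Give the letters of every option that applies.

A, B, C

R is reflexive: each world relates to itself.
R is transitive: R is closed under composition.
R is serial: every world has an R-successor.
(A) the dual of axiom 4: valid iff R is transitive. R is transitive — valid.
(B) [R]ψ → ⟨R⟩ψ (axiom D) characterises the serial frames. R is serial — valid.
(C) [R]ψ → ψ is axiom T, which corresponds to reflexivity. R is reflexive — valid.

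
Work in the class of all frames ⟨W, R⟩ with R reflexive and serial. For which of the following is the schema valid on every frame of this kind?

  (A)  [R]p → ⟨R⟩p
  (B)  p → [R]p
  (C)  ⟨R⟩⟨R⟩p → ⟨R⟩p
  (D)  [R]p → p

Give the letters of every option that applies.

A, D

(A) [R]p → ⟨R⟩p is axiom D; it is valid on a frame exactly when R is serial. Every such R is serial, so valid.
(B) p → [R]p is valid only on frames where every R-edge is a self-loop. Such an R need not be a subset of the identity — not valid.
(C) ⟨R⟩⟨R⟩p → ⟨R⟩p (the dual of axiom 4) characterises the transitive frames. Such an R need not be transitive — not valid.
(D) axiom T: valid iff R is reflexive. Every such R is reflexive — valid.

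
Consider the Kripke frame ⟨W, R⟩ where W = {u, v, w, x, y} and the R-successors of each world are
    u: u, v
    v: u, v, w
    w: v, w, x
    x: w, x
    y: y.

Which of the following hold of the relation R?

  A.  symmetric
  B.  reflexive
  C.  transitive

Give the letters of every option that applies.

A, B

(A) symmetric: every R-edge is matched by its reverse.
(B) reflexive: each world relates to itself.
(C) not transitive: u R v and v R w but not u R w.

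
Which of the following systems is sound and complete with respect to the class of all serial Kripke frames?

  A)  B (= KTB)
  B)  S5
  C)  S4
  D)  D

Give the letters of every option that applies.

D

(A) B (= KTB) is determined by the class of reflexive and symmetric frames.
(B) S5 is determined by the class of reflexive, symmetric, and transitive frames.
(C) S4 is determined by the class of reflexive and transitive frames.
(D) D is determined by exactly this class.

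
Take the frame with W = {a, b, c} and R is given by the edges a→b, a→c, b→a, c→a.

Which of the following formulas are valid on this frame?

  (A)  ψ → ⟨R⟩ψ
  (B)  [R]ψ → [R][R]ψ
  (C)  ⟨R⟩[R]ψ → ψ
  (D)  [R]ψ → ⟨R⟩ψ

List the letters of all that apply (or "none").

R is not reflexive: not a R a.
R is symmetric: every R-edge is matched by its reverse.
R is not transitive: a R b and b R a but not a R a.
R is serial: every world has an R-successor.
(A) the dual of axiom T: valid iff R is reflexive. R is not reflexive — not valid.
(B) [R]ψ → [R][R]ψ is axiom 4; it is valid on a frame exactly when R is transitive. R is not transitive, so not valid.
(C) the dual of axiom B: valid iff R is symmetric. R is symmetric — valid.
(D) [R]ψ → ⟨R⟩ψ (axiom D) characterises the serial frames. R is serial — valid.

C, D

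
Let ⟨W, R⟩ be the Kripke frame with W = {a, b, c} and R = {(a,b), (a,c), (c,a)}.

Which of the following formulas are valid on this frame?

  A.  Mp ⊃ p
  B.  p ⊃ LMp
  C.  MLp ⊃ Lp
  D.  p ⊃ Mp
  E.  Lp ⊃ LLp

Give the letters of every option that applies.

R is not reflexive: not a R a.
R is not symmetric: a R b but not b R a.
R is not transitive: a R c and c R a but not a R a.
R is not euclidean: a R b and a R c but not b R c.
R is not a subset of the identity: a R b with a ≠ b.
(A) Mp ⊃ p is valid only on frames where every R-edge is a self-loop. Here R ⊄ identity — not valid.
(B) p ⊃ LMp (axiom B) characterises the symmetric frames. R is not symmetric — not valid.
(C) MLp ⊃ Lp (the dual of axiom 5) characterises the euclidean frames. R is not euclidean — not valid.
(D) p ⊃ Mp is the dual of axiom T, which corresponds to reflexivity. R is not reflexive — not valid.
(E) Lp ⊃ LLp is axiom 4, which corresponds to transitivity. R is not transitive — not valid.

none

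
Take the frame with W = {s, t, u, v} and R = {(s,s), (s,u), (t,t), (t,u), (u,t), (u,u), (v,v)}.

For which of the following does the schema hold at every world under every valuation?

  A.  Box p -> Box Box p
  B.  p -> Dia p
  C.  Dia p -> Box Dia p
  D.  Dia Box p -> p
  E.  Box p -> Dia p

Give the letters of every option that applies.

R is reflexive: each world relates to itself.
R is not symmetric: s R u but not u R s.
R is not transitive: s R u and u R t but not s R t.
R is not euclidean: s R u and s R s but not u R s.
R is serial: every world has an R-successor.
(A) Box p -> Box Box p is axiom 4; it is valid on a frame exactly when R is transitive. R is not transitive, so not valid.
(B) p -> Dia p is the dual of axiom T, which corresponds to reflexivity. R is reflexive — valid.
(C) Dia p -> Box Dia p is axiom 5, which corresponds to the euclidean property. R is not euclidean — not valid.
(D) Dia Box p -> p is the dual of axiom B, which corresponds to symmetry. R is not symmetric — not valid.
(E) Box p -> Dia p (axiom D) characterises the serial frames. R is serial — valid.

B, E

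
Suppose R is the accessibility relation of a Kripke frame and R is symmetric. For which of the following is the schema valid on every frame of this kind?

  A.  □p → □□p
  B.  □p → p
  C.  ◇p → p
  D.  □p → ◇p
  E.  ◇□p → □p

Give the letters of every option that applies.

(A) axiom 4: valid iff R is transitive. Such an R need not be transitive — not valid.
(B) axiom T: valid iff R is reflexive. Such an R need not be reflexive — not valid.
(C) ◇p → p is valid only on frames where every R-edge is a self-loop. Such an R need not be a subset of the identity — not valid.
(D) axiom D: valid iff R is serial. Such an R need not be serial — not valid.
(E) ◇□p → □p (the dual of axiom 5) characterises the euclidean frames. Such an R need not be euclidean — not valid.

none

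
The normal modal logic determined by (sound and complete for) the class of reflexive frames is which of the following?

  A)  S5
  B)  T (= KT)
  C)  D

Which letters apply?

B

(A) S5 is determined by the class of reflexive, symmetric, and transitive frames.
(B) T (= KT) is determined by exactly this class.
(C) D is determined by the class of serial frames.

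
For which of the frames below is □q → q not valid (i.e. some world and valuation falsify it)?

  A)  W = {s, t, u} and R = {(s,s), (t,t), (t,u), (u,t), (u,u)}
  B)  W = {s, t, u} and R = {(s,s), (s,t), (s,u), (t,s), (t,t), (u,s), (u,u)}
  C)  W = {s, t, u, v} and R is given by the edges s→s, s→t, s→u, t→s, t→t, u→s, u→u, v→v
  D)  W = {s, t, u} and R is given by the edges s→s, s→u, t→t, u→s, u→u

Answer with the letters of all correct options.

The schema □q → q is axiom T; it is valid on a frame iff R is reflexive.
(A) R is reflexive (each world relates to itself), so the schema is valid here.
(B) R is reflexive (each world relates to itself), so the schema is valid here.
(C) R is reflexive (each world relates to itself), so the schema is valid here.
(D) R is reflexive (each world relates to itself), so the schema is valid here.

none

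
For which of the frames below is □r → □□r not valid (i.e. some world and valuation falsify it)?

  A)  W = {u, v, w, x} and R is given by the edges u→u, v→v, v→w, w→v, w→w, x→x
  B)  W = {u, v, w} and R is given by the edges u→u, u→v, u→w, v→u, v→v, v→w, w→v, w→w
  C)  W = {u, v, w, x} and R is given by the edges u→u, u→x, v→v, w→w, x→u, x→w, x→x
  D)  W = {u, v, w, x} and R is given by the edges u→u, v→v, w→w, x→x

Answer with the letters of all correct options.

B, C

The schema □r → □□r is axiom 4; it is valid on a frame iff R is transitive.
(A) R is transitive (R is closed under composition), so the schema is valid here.
(B) R is not transitive (w R v and v R u but not w R u), so the schema fails here.
(C) R is not transitive (u R x and x R w but not u R w), so the schema fails here.
(D) R is transitive (R is closed under composition), so the schema is valid here.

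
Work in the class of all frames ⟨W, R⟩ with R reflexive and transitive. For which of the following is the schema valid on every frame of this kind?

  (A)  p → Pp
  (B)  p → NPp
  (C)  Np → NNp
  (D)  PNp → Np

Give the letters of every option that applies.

Reflexive relations are serial.
(A) p → Pp is the dual of axiom T; it is valid on a frame exactly when R is reflexive. Every such R is reflexive, so valid.
(B) p → NPp is axiom B; it is valid on a frame exactly when R is symmetric. Such an R need not be symmetric, so not valid.
(C) Np → NNp is axiom 4, which corresponds to transitivity. Every such R is transitive — valid.
(D) PNp → Np (the dual of axiom 5) characterises the euclidean frames. Such an R need not be euclidean — not valid.

A, C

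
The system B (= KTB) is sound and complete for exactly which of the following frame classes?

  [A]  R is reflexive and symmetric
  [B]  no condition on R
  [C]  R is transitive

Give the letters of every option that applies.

A

(A) B (= KTB) is sound and complete for exactly this class.
(B) this class determines K, not B (= KTB).
(C) this class determines K4, not B (= KTB).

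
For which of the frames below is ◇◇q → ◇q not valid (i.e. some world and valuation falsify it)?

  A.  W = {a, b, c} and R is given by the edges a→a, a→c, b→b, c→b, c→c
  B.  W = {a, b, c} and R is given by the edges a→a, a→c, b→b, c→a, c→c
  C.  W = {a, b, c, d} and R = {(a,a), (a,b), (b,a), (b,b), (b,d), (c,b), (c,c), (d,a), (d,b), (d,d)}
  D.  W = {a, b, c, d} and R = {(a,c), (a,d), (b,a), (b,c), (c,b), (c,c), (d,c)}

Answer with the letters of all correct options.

A, C, D

The schema ◇◇q → ◇q is the dual of axiom 4; it is valid on a frame iff R is transitive.
(A) R is not transitive (a R c and c R b but not a R b), so the schema fails here.
(B) R is transitive (R is closed under composition), so the schema is valid here.
(C) R is not transitive (a R b and b R d but not a R d), so the schema fails here.
(D) R is not transitive (a R c and c R b but not a R b), so the schema fails here.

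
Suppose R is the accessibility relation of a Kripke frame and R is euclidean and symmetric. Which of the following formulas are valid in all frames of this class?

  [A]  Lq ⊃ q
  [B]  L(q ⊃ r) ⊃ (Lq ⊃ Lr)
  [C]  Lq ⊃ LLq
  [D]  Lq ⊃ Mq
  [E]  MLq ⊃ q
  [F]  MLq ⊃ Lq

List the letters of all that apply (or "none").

A symmetric euclidean relation is transitive (uRv and vRw give vRu by symmetry, then uRw by the euclidean condition, applied at v).
(A) Lq ⊃ q (axiom T) characterises the reflexive frames. Such an R need not be reflexive — not valid.
(B) L(q ⊃ r) ⊃ (Lq ⊃ Lr) is the K axiom; it holds on all frames — valid.
(C) Lq ⊃ LLq is axiom 4; it is valid on a frame exactly when R is transitive. Every such R is transitive, so valid.
(D) Lq ⊃ Mq is axiom D, which corresponds to seriality. Such an R need not be serial — not valid.
(E) MLq ⊃ q is the dual of axiom B; it is valid on a frame exactly when R is symmetric. Every such R is symmetric, so valid.
(F) MLq ⊃ Lq is the dual of axiom 5; it is valid on a frame exactly when R is euclidean. Every such R is euclidean, so valid.

B, C, E, F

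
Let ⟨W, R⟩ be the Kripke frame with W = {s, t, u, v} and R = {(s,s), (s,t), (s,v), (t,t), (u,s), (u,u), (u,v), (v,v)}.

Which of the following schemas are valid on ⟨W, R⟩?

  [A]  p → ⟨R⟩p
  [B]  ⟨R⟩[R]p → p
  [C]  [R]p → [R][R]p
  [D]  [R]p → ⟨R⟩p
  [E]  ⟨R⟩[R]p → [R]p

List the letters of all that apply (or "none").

R is reflexive: each world relates to itself.
R is not symmetric: s R t but not t R s.
R is not transitive: u R s and s R t but not u R t.
R is not euclidean: s R t and s R s but not t R s.
R is serial: every world has an R-successor.
(A) p → ⟨R⟩p (the dual of axiom T) characterises the reflexive frames. R is reflexive — valid.
(B) ⟨R⟩[R]p → p is the dual of axiom B; it is valid on a frame exactly when R is symmetric. R is not symmetric, so not valid.
(C) [R]p → [R][R]p is axiom 4, which corresponds to transitivity. R is not transitive — not valid.
(D) axiom D: valid iff R is serial. R is serial — valid.
(E) ⟨R⟩[R]p → [R]p (the dual of axiom 5) characterises the euclidean frames. R is not euclidean — not valid.

A, D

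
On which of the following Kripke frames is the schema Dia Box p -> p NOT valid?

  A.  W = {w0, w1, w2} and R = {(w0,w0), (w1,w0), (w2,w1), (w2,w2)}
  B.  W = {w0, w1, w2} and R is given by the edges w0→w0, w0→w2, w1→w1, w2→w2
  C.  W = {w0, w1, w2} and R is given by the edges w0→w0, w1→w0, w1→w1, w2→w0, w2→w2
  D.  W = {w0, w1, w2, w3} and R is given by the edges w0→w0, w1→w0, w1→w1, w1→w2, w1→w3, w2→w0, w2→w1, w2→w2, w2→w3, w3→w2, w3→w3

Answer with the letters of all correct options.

The schema Dia Box p -> p is the dual of axiom B; it is valid on a frame iff R is symmetric.
(A) R is not symmetric (w1 R w0 but not w0 R w1), so the schema fails here.
(B) R is not symmetric (w0 R w2 but not w2 R w0), so the schema fails here.
(C) R is not symmetric (w1 R w0 but not w0 R w1), so the schema fails here.
(D) R is not symmetric (w1 R w0 but not w0 R w1), so the schema fails here.

A, B, C, D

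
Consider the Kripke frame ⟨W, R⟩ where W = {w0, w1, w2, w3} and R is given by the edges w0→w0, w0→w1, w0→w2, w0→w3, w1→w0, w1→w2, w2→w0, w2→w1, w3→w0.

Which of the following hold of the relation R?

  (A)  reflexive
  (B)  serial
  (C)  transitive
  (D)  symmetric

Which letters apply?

(A) not reflexive: not w1 R w1.
(B) serial: every world has an R-successor.
(C) not transitive: w1 R w0 and w0 R w1 but not w1 R w1.
(D) symmetric: every R-edge is matched by its reverse.

B, D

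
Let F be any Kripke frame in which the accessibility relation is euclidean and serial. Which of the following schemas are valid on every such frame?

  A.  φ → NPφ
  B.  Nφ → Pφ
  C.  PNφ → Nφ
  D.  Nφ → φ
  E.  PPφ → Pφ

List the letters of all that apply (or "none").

(A) axiom B: valid iff R is symmetric. Such an R need not be symmetric — not valid.
(B) Nφ → Pφ (axiom D) characterises the serial frames. Every such R is serial — valid.
(C) PNφ → Nφ is the dual of axiom 5, which corresponds to the euclidean property. Every such R is euclidean — valid.
(D) Nφ → φ is axiom T, which corresponds to reflexivity. Such an R need not be reflexive — not valid.
(E) PPφ → Pφ is the dual of axiom 4, which corresponds to transitivity. Such an R need not be transitive — not valid.

B, C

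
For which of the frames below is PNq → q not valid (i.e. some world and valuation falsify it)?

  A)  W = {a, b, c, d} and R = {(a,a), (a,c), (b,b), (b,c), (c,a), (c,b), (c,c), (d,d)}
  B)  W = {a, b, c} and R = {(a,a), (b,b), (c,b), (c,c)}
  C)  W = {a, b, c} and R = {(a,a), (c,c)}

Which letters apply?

The schema PNq → q is the dual of axiom B; it is valid on a frame iff R is symmetric.
(A) R is symmetric (every R-edge is matched by its reverse), so the schema is valid here.
(B) R is not symmetric (c R b but not b R c), so the schema fails here.
(C) R is symmetric (every R-edge is matched by its reverse), so the schema is valid here.

B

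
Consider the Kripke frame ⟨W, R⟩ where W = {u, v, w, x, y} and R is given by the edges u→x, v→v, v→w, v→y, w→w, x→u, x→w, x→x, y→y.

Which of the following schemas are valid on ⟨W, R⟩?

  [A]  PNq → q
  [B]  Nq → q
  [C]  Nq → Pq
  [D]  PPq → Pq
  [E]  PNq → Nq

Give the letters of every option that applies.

C

R is not reflexive: not u R u.
R is not symmetric: v R w but not w R v.
R is not transitive: u R x and x R u but not u R u.
R is not euclidean: v R w and v R v but not w R v.
R is serial: every world has an R-successor.
(A) PNq → q is the dual of axiom B, which corresponds to symmetry. R is not symmetric — not valid.
(B) axiom T: valid iff R is reflexive. R is not reflexive — not valid.
(C) axiom D: valid iff R is serial. R is serial — valid.
(D) the dual of axiom 4: valid iff R is transitive. R is not transitive — not valid.
(E) PNq → Nq is the dual of axiom 5; it is valid on a frame exactly when R is euclidean. R is not euclidean, so not valid.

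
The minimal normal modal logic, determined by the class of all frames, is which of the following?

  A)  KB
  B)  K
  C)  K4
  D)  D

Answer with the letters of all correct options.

(A) KB is determined by the class of symmetric frames.
(B) K is determined by exactly this class.
(C) K4 is determined by the class of transitive frames.
(D) D is determined by the class of serial frames.

B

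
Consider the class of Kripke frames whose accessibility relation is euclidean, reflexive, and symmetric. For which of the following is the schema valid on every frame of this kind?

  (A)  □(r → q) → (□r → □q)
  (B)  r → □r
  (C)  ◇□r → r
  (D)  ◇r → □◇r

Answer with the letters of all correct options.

A, C, D

A relation that is euclidean, reflexive, and symmetric is also serial and transitive.
(A) □(r → q) → (□r → □q) is the K axiom; it holds on all frames — valid.
(B) r → □r (equivalent to ◇p→p) corresponds to R being a subset of the identity. Such an R need not be a subset of the identity, so not valid.
(C) ◇□r → r (the dual of axiom B) characterises the symmetric frames. Every such R is symmetric — valid.
(D) axiom 5: valid iff R is euclidean. Every such R is euclidean — valid.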